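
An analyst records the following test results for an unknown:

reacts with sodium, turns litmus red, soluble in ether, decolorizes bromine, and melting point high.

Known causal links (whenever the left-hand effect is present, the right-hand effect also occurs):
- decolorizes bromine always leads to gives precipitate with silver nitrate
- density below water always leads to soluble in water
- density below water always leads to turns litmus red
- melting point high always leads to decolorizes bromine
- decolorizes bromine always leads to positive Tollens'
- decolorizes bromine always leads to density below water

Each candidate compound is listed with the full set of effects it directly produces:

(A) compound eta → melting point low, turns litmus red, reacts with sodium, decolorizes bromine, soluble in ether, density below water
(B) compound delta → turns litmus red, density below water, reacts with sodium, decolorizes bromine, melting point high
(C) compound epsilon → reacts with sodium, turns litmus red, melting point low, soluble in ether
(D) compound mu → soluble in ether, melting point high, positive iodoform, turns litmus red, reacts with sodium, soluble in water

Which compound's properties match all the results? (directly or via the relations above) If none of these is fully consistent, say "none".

D

Checking each candidate against the observations:
(A) compound eta — reacts with sodium +; turns litmus red +; soluble in ether +; decolorizes bromine +; melting point high -
(B) compound delta — does not account for soluble in ether
(C) compound epsilon — reacts with sodium +; turns litmus red +; soluble in ether +; decolorizes bromine -; melting point high -
(D) compound mu — reacts with sodium +; turns litmus red +; soluble in ether +; decolorizes bromine + (via melting point high → decolorizes bromine); melting point high +
(D) alone accounts for all the evidence.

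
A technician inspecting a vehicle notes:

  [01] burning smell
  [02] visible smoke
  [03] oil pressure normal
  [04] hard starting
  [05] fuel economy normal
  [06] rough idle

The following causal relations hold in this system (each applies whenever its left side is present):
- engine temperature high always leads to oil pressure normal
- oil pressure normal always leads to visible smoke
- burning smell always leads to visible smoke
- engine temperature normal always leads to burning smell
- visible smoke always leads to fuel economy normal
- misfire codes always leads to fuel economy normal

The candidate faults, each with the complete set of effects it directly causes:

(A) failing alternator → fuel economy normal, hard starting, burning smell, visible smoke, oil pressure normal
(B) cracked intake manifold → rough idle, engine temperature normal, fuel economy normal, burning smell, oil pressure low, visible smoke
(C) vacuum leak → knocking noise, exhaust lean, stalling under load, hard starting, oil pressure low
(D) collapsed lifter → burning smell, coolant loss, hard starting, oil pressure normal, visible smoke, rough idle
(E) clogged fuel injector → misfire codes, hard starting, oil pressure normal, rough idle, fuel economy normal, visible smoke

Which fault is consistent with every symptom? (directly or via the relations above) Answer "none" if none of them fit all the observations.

Testing each hypothesis:
(A) failing alternator — burning smell match; visible smoke match; oil pressure normal match; hard starting match; fuel economy normal match; rough idle miss
(B) cracked intake manifold — fails on oil pressure normal, hard starting (predicts oil pressure low, not oil pressure normal)
(C) vacuum leak — burning smell miss; visible smoke miss; oil pressure normal miss; hard starting match; fuel economy normal miss; rough idle miss
(D) collapsed lifter — burning smell match; visible smoke match; oil pressure normal match; hard starting match; fuel economy normal match (through visible smoke → fuel economy normal); rough idle match
(E) clogged fuel injector — burning smell miss; visible smoke match; oil pressure normal match; hard starting match; fuel economy normal match; rough idle match
(D) alone accounts for all the evidence.

D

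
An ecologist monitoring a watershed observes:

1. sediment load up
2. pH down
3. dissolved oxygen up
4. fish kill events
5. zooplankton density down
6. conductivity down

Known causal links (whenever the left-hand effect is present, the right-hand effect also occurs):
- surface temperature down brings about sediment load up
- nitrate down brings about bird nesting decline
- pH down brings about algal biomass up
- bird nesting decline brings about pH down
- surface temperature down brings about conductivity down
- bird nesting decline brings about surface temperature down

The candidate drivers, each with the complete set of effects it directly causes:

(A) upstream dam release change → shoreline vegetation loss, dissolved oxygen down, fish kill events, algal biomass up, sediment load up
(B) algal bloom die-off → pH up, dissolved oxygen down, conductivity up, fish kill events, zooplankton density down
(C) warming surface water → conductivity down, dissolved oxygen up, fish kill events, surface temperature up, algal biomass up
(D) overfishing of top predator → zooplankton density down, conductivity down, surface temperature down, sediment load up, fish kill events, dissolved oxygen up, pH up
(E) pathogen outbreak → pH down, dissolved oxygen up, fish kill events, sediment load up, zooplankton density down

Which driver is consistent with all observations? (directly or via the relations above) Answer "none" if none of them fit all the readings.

Testing each hypothesis:
(A) upstream dam release change — fails on pH down, dissolved oxygen up, zooplankton density down, conductivity down (predicts dissolved oxygen down, not dissolved oxygen up)
(B) algal bloom die-off — fails on sediment load up, pH down, dissolved oxygen up, conductivity down (predicts pH up, not pH down; predicts dissolved oxygen down, not dissolved oxygen up; predicts conductivity up, not conductivity down)
(C) warming surface water — does not account for sediment load up, pH down, zooplankton density down
(D) overfishing of top predator — fails on pH down (predicts pH up, not pH down)
(E) pathogen outbreak — sediment load up match; pH down match; dissolved oxygen up match; fish kill events match; zooplankton density down match; conductivity down miss
None of the listed candidates fits everything.

none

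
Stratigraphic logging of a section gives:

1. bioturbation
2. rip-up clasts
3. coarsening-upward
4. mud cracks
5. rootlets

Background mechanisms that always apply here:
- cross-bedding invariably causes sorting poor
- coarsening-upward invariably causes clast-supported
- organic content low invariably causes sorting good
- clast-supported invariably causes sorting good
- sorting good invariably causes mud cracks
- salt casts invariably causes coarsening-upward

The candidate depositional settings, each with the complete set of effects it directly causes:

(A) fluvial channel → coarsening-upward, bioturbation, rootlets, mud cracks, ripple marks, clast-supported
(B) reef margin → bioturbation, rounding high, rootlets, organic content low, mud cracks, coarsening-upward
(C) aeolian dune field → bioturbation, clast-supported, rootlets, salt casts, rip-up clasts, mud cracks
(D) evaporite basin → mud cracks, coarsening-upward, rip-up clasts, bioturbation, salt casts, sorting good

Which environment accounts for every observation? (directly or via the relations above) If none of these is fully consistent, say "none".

C

For each candidate, compare predicted effects to what was observed:
(A) fluvial channel — does not account for rip-up clasts
(B) reef margin — does not account for rip-up clasts
(C) aeolian dune field — accounts for every observation (coarsening-upward through salt casts → coarsening-upward)
(D) evaporite basin — does not account for rootlets
Only (C) is consistent with every observation.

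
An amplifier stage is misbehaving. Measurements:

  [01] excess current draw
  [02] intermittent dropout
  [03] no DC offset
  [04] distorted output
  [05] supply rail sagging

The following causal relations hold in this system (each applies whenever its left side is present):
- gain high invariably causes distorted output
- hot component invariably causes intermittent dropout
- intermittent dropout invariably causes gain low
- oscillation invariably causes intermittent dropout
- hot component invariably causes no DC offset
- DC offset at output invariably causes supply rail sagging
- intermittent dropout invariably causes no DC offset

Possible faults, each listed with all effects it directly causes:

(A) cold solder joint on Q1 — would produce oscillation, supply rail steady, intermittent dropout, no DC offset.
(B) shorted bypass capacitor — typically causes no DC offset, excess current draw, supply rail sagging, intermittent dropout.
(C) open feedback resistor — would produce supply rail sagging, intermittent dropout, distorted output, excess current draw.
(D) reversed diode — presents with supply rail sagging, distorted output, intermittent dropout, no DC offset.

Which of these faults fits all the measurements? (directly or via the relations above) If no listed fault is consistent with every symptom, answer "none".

C

Per-candidate check:
(A) cold solder joint on Q1 — excess current draw miss; intermittent dropout match; no DC offset match; distorted output miss; supply rail sagging miss
(B) shorted bypass capacitor — excess current draw match; intermittent dropout match; no DC offset match; distorted output miss; supply rail sagging match
(C) open feedback resistor — excess current draw match; intermittent dropout match; no DC offset match (via intermittent dropout → no DC offset); distorted output match; supply rail sagging match
(D) reversed diode — does not account for excess current draw
(C) is the only candidate with no mismatches.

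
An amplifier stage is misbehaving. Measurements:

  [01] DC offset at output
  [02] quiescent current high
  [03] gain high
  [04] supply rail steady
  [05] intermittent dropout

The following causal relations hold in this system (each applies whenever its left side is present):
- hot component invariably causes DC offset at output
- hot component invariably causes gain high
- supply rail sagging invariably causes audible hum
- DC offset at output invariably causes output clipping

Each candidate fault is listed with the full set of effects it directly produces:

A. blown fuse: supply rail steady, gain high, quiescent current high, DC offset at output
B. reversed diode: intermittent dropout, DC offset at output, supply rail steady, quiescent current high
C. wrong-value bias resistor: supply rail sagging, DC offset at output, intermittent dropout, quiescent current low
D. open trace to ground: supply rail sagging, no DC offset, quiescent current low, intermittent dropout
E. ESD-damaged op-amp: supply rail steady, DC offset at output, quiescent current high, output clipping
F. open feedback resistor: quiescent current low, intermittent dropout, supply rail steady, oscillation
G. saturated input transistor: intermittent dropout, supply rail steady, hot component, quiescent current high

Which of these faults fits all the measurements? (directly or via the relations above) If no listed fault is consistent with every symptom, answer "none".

Per-candidate check:
(A) blown fuse — DC offset at output yes; quiescent current high yes; gain high yes; supply rail steady yes; intermittent dropout NO
(B) reversed diode — DC offset at output yes; quiescent current high yes; gain high NO; supply rail steady yes; intermittent dropout yes
(C) wrong-value bias resistor — fails on quiescent current high, gain high, supply rail steady (predicts quiescent current low, not quiescent current high; predicts supply rail sagging, not supply rail steady)
(D) open trace to ground — fails on DC offset at output, quiescent current high, gain high, supply rail steady (predicts no DC offset, not DC offset at output; predicts quiescent current low, not quiescent current high; predicts supply rail sagging, not supply rail steady)
(E) ESD-damaged op-amp — does not account for gain high, intermittent dropout
(F) open feedback resistor — DC offset at output NO; quiescent current high NO; gain high NO; supply rail steady yes; intermittent dropout yes
(G) saturated input transistor — DC offset at output yes (by hot component → DC offset at output); quiescent current high yes; gain high yes (by hot component → gain high); supply rail steady yes; intermittent dropout yes
(G) alone accounts for all the evidence.

G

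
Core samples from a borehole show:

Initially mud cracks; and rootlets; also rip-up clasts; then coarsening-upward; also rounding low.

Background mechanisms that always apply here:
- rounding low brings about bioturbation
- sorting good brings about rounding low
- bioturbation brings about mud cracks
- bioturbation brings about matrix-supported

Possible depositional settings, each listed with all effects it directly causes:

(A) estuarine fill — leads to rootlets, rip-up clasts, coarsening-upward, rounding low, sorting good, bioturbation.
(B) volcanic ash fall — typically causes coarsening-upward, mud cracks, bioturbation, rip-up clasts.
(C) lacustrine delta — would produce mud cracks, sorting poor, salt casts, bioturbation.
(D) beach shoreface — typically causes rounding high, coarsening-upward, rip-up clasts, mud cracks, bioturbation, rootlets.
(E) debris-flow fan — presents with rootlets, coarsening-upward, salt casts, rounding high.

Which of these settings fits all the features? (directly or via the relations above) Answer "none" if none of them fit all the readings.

A

Per-candidate check:
(A) estuarine fill — mud cracks match (by bioturbation → mud cracks); rootlets match; rip-up clasts match; coarsening-upward match; rounding low match
(B) volcanic ash fall — does not account for rootlets, rounding low
(C) lacustrine delta — does not account for rootlets, rip-up clasts, coarsening-upward, rounding low
(D) beach shoreface — mud cracks match; rootlets match; rip-up clasts match; coarsening-upward match; rounding low miss
(E) debris-flow fan — fails on mud cracks, rip-up clasts, rounding low (predicts rounding high, not rounding low)
Only (A) is consistent with every observation.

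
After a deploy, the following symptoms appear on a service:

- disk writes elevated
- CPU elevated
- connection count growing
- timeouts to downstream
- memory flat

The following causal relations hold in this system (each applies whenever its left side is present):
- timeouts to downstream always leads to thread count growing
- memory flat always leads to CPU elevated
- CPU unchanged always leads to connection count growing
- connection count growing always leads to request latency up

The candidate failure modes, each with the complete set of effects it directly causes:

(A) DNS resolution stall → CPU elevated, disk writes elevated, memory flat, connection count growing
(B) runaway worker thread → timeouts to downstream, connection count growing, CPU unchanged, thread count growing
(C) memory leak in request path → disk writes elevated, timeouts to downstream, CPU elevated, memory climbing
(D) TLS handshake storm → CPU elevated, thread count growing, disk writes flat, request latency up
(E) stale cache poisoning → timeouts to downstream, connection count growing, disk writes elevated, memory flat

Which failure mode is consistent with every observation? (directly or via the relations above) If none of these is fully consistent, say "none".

Testing each hypothesis:
(A) DNS resolution stall — does not account for timeouts to downstream
(B) runaway worker thread — disk writes elevated NO; CPU elevated NO; connection count growing yes; timeouts to downstream yes; memory flat NO
(C) memory leak in request path — fails on connection count growing, memory flat (predicts memory climbing, not memory flat)
(D) TLS handshake storm — disk writes elevated NO; CPU elevated yes; connection count growing NO; timeouts to downstream NO; memory flat NO
(E) stale cache poisoning — disk writes elevated yes; CPU elevated yes (via memory flat → CPU elevated); connection count growing yes; timeouts to downstream yes; memory flat yes
Only (E) is consistent with every observation.

E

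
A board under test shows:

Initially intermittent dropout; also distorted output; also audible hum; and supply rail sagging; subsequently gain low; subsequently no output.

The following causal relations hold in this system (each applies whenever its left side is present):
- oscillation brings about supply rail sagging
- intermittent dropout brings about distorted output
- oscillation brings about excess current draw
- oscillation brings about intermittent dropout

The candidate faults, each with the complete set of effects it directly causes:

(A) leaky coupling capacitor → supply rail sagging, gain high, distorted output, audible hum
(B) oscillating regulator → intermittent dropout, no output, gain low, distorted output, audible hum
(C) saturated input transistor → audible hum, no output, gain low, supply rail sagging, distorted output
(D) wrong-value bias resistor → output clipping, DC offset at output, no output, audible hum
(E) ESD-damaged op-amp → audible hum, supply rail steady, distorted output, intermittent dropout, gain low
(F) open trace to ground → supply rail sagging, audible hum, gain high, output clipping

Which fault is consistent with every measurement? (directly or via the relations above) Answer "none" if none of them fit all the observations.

none

For each candidate, compare predicted effects to what was observed:
(A) leaky coupling capacitor — intermittent dropout ✗; distorted output ✓; audible hum ✓; supply rail sagging ✓; gain low ✗; no output ✗
(B) oscillating regulator — intermittent dropout ✓; distorted output ✓; audible hum ✓; supply rail sagging ✗; gain low ✓; no output ✓
(C) saturated input transistor — does not account for intermittent dropout
(D) wrong-value bias resistor — does not account for intermittent dropout, distorted output, supply rail sagging, gain low
(E) ESD-damaged op-amp — fails on supply rail sagging, no output (predicts supply rail steady, not supply rail sagging)
(F) open trace to ground — intermittent dropout ✗; distorted output ✗; audible hum ✓; supply rail sagging ✓; gain low ✗; no output ✗
No candidate is consistent with all observations.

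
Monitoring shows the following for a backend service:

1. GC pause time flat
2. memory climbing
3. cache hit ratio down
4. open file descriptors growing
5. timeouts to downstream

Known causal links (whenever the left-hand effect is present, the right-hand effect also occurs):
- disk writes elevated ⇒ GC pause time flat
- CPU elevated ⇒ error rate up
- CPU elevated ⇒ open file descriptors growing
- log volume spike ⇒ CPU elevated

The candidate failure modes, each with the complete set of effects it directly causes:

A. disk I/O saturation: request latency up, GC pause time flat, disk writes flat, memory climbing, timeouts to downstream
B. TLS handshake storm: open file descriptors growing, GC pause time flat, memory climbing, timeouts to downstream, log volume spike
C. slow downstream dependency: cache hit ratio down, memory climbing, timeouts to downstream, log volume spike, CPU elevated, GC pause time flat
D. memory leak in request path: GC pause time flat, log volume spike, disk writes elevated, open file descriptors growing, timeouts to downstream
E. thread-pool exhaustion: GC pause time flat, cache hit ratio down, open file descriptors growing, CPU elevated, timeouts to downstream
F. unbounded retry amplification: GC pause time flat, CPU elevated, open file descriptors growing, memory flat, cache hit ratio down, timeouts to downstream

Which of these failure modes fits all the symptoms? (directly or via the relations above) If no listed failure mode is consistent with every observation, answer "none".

Testing each hypothesis:
(A) disk I/O saturation — GC pause time flat +; memory climbing +; cache hit ratio down -; open file descriptors growing -; timeouts to downstream +
(B) TLS handshake storm — GC pause time flat +; memory climbing +; cache hit ratio down -; open file descriptors growing +; timeouts to downstream +
(C) slow downstream dependency — GC pause time flat +; memory climbing +; cache hit ratio down +; open file descriptors growing + (via CPU elevated → open file descriptors growing); timeouts to downstream +
(D) memory leak in request path — does not account for memory climbing, cache hit ratio down
(E) thread-pool exhaustion — GC pause time flat +; memory climbing -; cache hit ratio down +; open file descriptors growing +; timeouts to downstream +
(F) unbounded retry amplification — GC pause time flat +; memory climbing -; cache hit ratio down +; open file descriptors growing +; timeouts to downstream +
(C) is the only candidate with no mismatches.

C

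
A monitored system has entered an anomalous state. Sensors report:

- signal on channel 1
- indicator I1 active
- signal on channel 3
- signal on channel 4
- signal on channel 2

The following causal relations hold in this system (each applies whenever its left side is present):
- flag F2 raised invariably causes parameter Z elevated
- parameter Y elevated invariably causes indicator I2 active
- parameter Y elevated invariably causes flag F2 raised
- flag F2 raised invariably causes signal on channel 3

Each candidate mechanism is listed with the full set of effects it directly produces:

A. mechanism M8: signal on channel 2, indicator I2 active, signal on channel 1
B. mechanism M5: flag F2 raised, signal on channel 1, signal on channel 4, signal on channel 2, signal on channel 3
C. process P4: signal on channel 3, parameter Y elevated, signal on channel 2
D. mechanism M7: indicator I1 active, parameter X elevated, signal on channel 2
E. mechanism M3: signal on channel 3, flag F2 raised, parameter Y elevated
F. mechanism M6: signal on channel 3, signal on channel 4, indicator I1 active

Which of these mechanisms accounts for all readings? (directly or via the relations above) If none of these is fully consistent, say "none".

Per-candidate check:
(A) mechanism M8 — does not account for indicator I1 active, signal on channel 3, signal on channel 4
(B) mechanism M5 — does not account for indicator I1 active
(C) process P4 — does not account for signal on channel 1, indicator I1 active, signal on channel 4
(D) mechanism M7 — signal on channel 1 ✗; indicator I1 active ✓; signal on channel 3 ✗; signal on channel 4 ✗; signal on channel 2 ✓
(E) mechanism M3 — signal on channel 1 ✗; indicator I1 active ✗; signal on channel 3 ✓; signal on channel 4 ✗; signal on channel 2 ✗
(F) mechanism M6 — does not account for signal on channel 1, signal on channel 2
None of the listed candidates fits everything.

none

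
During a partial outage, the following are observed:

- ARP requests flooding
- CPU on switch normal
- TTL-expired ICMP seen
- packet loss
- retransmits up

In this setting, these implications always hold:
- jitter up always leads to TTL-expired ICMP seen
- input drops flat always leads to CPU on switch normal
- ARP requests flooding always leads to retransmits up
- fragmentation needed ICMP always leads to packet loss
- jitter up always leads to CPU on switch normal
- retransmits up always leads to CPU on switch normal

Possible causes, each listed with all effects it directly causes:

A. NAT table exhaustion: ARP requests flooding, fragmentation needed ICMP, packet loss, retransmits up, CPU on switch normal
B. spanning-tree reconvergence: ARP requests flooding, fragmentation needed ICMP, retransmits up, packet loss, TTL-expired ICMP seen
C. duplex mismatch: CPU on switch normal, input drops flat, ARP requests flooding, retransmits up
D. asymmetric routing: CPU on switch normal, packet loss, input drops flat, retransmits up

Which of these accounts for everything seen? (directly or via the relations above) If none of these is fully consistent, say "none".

Testing each hypothesis:
(A) NAT table exhaustion — ARP requests flooding yes; CPU on switch normal yes; TTL-expired ICMP seen NO; packet loss yes; retransmits up yes
(B) spanning-tree reconvergence — ARP requests flooding yes; CPU on switch normal yes (through retransmits up → CPU on switch normal); TTL-expired ICMP seen yes; packet loss yes; retransmits up yes
(C) duplex mismatch — ARP requests flooding yes; CPU on switch normal yes; TTL-expired ICMP seen NO; packet loss NO; retransmits up yes
(D) asymmetric routing — does not account for ARP requests flooding, TTL-expired ICMP seen
Only (B) is consistent with every observation.

B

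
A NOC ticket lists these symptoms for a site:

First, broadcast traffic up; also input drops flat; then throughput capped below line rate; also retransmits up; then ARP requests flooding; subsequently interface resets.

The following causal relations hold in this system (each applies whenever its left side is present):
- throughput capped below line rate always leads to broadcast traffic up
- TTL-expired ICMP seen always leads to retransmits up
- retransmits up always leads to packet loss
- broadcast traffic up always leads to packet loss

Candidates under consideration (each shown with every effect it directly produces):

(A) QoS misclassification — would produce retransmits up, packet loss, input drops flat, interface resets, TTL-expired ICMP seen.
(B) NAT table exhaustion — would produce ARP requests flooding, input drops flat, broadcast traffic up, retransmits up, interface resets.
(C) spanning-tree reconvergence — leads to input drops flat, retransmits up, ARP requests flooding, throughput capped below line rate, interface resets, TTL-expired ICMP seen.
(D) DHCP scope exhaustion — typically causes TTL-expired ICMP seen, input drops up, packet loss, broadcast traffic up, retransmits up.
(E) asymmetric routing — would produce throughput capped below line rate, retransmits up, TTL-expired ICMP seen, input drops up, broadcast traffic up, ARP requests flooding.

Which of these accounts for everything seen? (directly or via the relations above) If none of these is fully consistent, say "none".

C

Testing each hypothesis:
(A) QoS misclassification — does not account for broadcast traffic up, throughput capped below line rate, ARP requests flooding
(B) NAT table exhaustion — does not account for throughput capped below line rate
(C) spanning-tree reconvergence — broadcast traffic up yes (via throughput capped below line rate → broadcast traffic up); input drops flat yes; throughput capped below line rate yes; retransmits up yes; ARP requests flooding yes; interface resets yes
(D) DHCP scope exhaustion — broadcast traffic up yes; input drops flat NO; throughput capped below line rate NO; retransmits up yes; ARP requests flooding NO; interface resets NO
(E) asymmetric routing — broadcast traffic up yes; input drops flat NO; throughput capped below line rate yes; retransmits up yes; ARP requests flooding yes; interface resets NO
Only (C) is consistent with every observation.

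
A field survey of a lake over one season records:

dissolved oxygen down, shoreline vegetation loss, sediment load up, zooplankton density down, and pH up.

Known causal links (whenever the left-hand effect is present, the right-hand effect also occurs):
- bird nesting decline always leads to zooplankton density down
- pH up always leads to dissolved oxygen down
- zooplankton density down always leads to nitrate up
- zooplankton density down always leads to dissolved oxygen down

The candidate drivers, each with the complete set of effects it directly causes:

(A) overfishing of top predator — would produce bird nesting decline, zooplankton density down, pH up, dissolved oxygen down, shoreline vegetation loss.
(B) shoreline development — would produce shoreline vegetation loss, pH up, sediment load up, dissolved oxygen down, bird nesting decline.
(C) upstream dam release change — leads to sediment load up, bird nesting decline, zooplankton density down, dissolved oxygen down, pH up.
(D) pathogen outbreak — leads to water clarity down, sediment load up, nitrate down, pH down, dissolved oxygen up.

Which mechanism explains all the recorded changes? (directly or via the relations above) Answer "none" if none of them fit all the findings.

Per-candidate check:
(A) overfishing of top predator — dissolved oxygen down match; shoreline vegetation loss match; sediment load up miss; zooplankton density down match; pH up match
(B) shoreline development — dissolved oxygen down match; shoreline vegetation loss match; sediment load up match; zooplankton density down match (by bird nesting decline → zooplankton density down); pH up match
(C) upstream dam release change — does not account for shoreline vegetation loss
(D) pathogen outbreak — dissolved oxygen down miss; shoreline vegetation loss miss; sediment load up match; zooplankton density down miss; pH up miss
Only (B) is consistent with every observation.

B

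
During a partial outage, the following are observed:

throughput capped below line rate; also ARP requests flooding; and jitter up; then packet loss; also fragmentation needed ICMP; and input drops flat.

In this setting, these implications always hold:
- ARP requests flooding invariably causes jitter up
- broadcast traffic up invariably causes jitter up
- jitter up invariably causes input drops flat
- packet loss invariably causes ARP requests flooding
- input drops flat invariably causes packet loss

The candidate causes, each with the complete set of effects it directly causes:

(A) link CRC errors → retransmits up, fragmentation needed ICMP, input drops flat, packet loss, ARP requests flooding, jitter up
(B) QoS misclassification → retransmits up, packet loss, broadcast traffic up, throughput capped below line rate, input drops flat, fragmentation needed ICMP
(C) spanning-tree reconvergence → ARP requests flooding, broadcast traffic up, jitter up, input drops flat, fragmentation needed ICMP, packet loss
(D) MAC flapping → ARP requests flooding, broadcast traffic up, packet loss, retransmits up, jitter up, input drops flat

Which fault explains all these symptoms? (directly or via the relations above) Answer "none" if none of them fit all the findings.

B

Testing each hypothesis:
(A) link CRC errors — does not account for throughput capped below line rate
(B) QoS misclassification — throughput capped below line rate yes; ARP requests flooding yes (by packet loss → ARP requests flooding); jitter up yes (by broadcast traffic up → jitter up); packet loss yes; fragmentation needed ICMP yes; input drops flat yes
(C) spanning-tree reconvergence — throughput capped below line rate NO; ARP requests flooding yes; jitter up yes; packet loss yes; fragmentation needed ICMP yes; input drops flat yes
(D) MAC flapping — throughput capped below line rate NO; ARP requests flooding yes; jitter up yes; packet loss yes; fragmentation needed ICMP NO; input drops flat yes
(B) alone accounts for all the evidence.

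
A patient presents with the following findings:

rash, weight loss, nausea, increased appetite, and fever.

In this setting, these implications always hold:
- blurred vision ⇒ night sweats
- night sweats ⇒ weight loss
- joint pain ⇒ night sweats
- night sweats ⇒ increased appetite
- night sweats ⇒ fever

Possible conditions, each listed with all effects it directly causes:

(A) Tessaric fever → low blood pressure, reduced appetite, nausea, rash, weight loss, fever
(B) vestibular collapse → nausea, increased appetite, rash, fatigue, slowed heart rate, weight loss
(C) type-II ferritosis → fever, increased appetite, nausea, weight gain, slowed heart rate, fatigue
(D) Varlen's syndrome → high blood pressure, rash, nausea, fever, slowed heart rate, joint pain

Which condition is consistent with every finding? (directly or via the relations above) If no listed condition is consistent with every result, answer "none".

D

Per-candidate check:
(A) Tessaric fever — fails on increased appetite (predicts reduced appetite, not increased appetite)
(B) vestibular collapse — does not account for fever
(C) type-II ferritosis — rash miss; weight loss miss; nausea match; increased appetite match; fever match
(D) Varlen's syndrome — accounts for every observation (weight loss via joint pain → night sweats → weight loss)
Only (D) is consistent with every observation.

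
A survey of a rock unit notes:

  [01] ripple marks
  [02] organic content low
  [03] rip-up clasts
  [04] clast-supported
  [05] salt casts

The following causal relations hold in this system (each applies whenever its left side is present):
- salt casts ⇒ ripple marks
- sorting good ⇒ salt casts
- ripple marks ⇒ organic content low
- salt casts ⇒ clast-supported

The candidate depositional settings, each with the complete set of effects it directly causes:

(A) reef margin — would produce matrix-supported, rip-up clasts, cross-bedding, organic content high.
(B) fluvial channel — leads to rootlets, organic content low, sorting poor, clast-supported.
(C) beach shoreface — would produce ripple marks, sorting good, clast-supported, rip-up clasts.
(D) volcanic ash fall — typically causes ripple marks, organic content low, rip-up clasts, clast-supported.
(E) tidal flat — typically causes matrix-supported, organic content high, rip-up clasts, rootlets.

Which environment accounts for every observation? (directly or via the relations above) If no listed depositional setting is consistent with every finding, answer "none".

C

Testing each hypothesis:
(A) reef margin — ripple marks miss; organic content low miss; rip-up clasts match; clast-supported miss; salt casts miss
(B) fluvial channel — ripple marks miss; organic content low match; rip-up clasts miss; clast-supported match; salt casts miss
(C) beach shoreface — accounts for every observation (organic content low through ripple marks → organic content low)
(D) volcanic ash fall — does not account for salt casts
(E) tidal flat — fails on ripple marks, organic content low, clast-supported, salt casts (predicts organic content high, not organic content low; predicts matrix-supported, not clast-supported)
Only (C) is consistent with every observation.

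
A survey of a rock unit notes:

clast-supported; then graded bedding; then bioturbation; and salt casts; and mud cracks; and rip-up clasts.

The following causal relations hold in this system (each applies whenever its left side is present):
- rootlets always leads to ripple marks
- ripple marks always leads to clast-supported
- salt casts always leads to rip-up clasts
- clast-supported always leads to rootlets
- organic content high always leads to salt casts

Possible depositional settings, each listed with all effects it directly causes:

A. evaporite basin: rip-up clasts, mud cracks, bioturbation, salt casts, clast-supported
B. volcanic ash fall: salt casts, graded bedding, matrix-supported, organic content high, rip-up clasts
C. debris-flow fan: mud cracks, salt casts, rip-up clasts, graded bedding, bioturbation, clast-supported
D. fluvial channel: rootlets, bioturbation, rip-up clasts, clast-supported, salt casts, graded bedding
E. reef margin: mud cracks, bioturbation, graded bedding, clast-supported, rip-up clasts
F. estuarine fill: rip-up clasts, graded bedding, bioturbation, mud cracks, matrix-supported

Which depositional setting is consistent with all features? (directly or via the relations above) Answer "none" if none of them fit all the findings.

C

For each candidate, compare predicted effects to what was observed:
(A) evaporite basin — clast-supported match; graded bedding miss; bioturbation match; salt casts match; mud cracks match; rip-up clasts match
(B) volcanic ash fall — fails on clast-supported, bioturbation, mud cracks (predicts matrix-supported, not clast-supported)
(C) debris-flow fan — clast-supported match; graded bedding match; bioturbation match; salt casts match; mud cracks match; rip-up clasts match
(D) fluvial channel — does not account for mud cracks
(E) reef margin — clast-supported match; graded bedding match; bioturbation match; salt casts miss; mud cracks match; rip-up clasts match
(F) estuarine fill — fails on clast-supported, salt casts (predicts matrix-supported, not clast-supported)
(C) is the only candidate with no mismatches.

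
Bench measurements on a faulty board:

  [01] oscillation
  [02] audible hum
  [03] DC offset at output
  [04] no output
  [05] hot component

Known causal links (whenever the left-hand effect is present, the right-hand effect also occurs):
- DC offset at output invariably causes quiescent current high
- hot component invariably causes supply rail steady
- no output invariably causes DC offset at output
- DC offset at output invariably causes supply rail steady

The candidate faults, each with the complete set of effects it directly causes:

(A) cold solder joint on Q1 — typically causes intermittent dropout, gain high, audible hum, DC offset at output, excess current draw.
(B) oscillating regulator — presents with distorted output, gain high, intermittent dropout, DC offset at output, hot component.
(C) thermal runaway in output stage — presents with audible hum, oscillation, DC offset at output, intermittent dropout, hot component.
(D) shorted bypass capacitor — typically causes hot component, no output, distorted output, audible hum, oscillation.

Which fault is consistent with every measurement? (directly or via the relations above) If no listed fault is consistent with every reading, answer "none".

D

Per-candidate check:
(A) cold solder joint on Q1 — does not account for oscillation, no output, hot component
(B) oscillating regulator — oscillation NO; audible hum NO; DC offset at output yes; no output NO; hot component yes
(C) thermal runaway in output stage — oscillation yes; audible hum yes; DC offset at output yes; no output NO; hot component yes
(D) shorted bypass capacitor — oscillation yes; audible hum yes; DC offset at output yes (through no output → DC offset at output); no output yes; hot component yes
(D) is the only candidate with no mismatches.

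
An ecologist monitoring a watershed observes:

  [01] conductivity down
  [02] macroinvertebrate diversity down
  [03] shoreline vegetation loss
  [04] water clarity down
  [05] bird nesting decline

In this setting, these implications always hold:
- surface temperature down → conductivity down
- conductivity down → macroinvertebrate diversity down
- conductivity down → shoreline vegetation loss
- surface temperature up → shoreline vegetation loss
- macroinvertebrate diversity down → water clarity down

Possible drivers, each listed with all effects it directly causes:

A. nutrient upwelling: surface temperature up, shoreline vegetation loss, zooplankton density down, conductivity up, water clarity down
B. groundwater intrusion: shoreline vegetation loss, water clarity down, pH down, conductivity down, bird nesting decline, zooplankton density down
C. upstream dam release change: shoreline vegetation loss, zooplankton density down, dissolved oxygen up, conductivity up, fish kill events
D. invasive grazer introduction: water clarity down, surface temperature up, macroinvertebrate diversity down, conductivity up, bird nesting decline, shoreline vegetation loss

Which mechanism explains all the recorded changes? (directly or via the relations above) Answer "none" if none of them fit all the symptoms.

Per-candidate check:
(A) nutrient upwelling — conductivity down -; macroinvertebrate diversity down -; shoreline vegetation loss +; water clarity down +; bird nesting decline -
(B) groundwater intrusion — conductivity down +; macroinvertebrate diversity down + (by conductivity down → macroinvertebrate diversity down); shoreline vegetation loss +; water clarity down +; bird nesting decline +
(C) upstream dam release change — conductivity down -; macroinvertebrate diversity down -; shoreline vegetation loss +; water clarity down -; bird nesting decline -
(D) invasive grazer introduction — conductivity down -; macroinvertebrate diversity down +; shoreline vegetation loss +; water clarity down +; bird nesting decline +
(B) is the only candidate with no mismatches.

B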